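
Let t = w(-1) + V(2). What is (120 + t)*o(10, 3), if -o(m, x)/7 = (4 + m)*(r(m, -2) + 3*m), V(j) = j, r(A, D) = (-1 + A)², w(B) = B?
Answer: -1316238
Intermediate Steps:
t = 1 (t = -1 + 2 = 1)
o(m, x) = -7*(4 + m)*((-1 + m)² + 3*m)
(120 + t)*o(10, 3) = (120 + 1)*(-28 - 35*10 - 35*10² - 7*10³) = 121*(-28 - 350 - 35*100 - 7*1000) = 121*(-28 - 350 - 3500 - 7000) = 121*(-10878) = -1316238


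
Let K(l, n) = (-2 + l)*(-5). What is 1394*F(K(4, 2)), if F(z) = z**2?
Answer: 139400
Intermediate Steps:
K(l, n) = 10 - 5*l
1394*F(K(4, 2)) = 1394*(10 - 5*4)**2 = 1394*(10 - 20)**2 = 1394*(-10)**2 = 1394*100 = 139400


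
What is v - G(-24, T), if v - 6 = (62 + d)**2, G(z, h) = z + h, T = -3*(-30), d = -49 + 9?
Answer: 424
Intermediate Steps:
d = -40
T = 90
G(z, h) = h + z
v = 490 (v = 6 + (62 - 40)**2 = 6 + 22**2 = 6 + 484 = 490)
v - G(-24, T) = 490 - (90 - 24) = 490 - 1*66 = 490 - 66 = 424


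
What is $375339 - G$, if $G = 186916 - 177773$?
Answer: $366196$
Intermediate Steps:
$G = 9143$
$375339 - G = 375339 - 9143 = 366196$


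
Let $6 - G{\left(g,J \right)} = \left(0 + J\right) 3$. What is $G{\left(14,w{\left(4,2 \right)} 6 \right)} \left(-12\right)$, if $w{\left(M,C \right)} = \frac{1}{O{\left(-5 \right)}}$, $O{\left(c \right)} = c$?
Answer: $- \frac{576}{5} \approx -115.2$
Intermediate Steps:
$w{\left(M,C \right)} = - \frac{1}{5}$ ($w{\left(M,C \right)} = \frac{1}{-5} = - \frac{1}{5}$)
$G{\left(g,J \right)} = 6 - 3 J$ ($G{\left(g,J \right)} = 6 - \left(0 + J\right) 3 = 6 - J 3 = 6 - 3 J$)
$G{\left(14,w{\left(4,2 \right)} 6 \right)} \left(-12\right) = \left(6 - 3 \left(\left(- \frac{1}{5}\right) 6\right)\right) \left(-12\right) = \left(6 - - \frac{18}{5}\right) \left(-12\right) = \left(6 + \frac{18}{5}\right) \left(-12\right) = \frac{48}{5} \left(-12\right) = - \frac{576}{5}$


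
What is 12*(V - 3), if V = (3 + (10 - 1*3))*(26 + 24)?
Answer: 5964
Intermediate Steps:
V = 500 (V = (3 + (10 - 3))*50 = (3 + 7)*50 = 10*50 = 500)
12*(V - 3) = 12*(500 - 3) = 12*497 = 5964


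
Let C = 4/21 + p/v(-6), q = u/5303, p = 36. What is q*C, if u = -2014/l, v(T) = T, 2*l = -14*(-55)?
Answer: 245708/42874755 ≈ 0.0057308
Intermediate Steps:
l = 385 (l = (-14*(-55))/2 = (½)*770 = 385)
u = -2014/385 ≈ -5.2312
q = -2014/2041655 (q = -2014/385/5303 = -2014/385*1/5303 = -2014/2041655 ≈ -0.00098646)
C = -122/21 (C = 4/21 + 36/(-6) = 4*(1/21) + 36*(-⅙) = 4/21 - 6 = -122/21 ≈ -5.8095)
q*C = -2014/2041655*(-122/21) = 245708/42874755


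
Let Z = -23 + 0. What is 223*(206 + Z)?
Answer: 40809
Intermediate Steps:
Z = -23
223*(206 + Z) = 223*(206 - 23) = 223*183 = 40809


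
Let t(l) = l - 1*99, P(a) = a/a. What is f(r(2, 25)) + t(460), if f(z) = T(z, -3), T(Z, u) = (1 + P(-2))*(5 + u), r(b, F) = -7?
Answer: 365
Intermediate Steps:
P(a) = 1
T(Z, u) = 10 + 2*u (T(Z, u) = (1 + 1)*(5 + u) = 2*(5 + u) = 10 + 2*u)
t(l) = -99 + l (t(l) = l - 99 = -99 + l)
f(z) = 4 (f(z) = 10 + 2*(-3) = 10 - 6 = 4)
f(r(2, 25)) + t(460) = 4 + (-99 + 460) = 4 + 361 = 365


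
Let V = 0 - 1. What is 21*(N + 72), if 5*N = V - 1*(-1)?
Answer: 1512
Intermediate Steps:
V = -1
N = 0 (N = (-1 - 1*(-1))/5 = (-1 + 1)/5 = (⅕)*0 = 0)
21*(N + 72) = 21*(0 + 72) = 21*72 = 1512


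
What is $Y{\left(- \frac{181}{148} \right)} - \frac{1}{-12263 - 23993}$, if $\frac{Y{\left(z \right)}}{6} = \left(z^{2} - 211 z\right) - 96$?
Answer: $\frac{48704204389}{49634464} \approx 981.26$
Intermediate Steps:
$Y{\left(z \right)} = -576 - 1266 z + 6 z^{2}$ ($Y{\left(z \right)} = 6 \left(\left(z^{2} - 211 z\right) - 96\right) = 6 \left(-96 + z^{2} - 211 z\right) = -576 - 1266 z + 6 z^{2}$)
$Y{\left(- \frac{181}{148} \right)} - \frac{1}{-12263 - 23993} = \left(-576 - 1266 \left(- \frac{181}{148}\right) + 6 \left(- \frac{181}{148}\right)^{2}\right) - \frac{1}{-12263 - 23993} = \left(-576 - 1266 \left(\left(-181\right) \frac{1}{148}\right) + 6 \left(\left(-181\right) \frac{1}{148}\right)^{2}\right) - \frac{1}{-36256} = \left(-576 - - \frac{114573}{74} + 6 \left(- \frac{181}{148}\right)^{2}\right) - - \frac{1}{36256} = \left(-576 + \frac{114573}{74} + 6 \cdot \frac{32761}{21904}\right) + \frac{1}{36256} = \left(-576 + \frac{114573}{74} + \frac{98283}{10952}\right) + \frac{1}{36256} = \frac{10746735}{10952} + \frac{1}{36256} = \frac{48704204389}{49634464}$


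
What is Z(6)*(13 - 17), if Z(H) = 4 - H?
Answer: 8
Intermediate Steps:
Z(6)*(13 - 17) = (4 - 1*6)*(13 - 17) = (4 - 6)*(-4) = -2*(-4) = 8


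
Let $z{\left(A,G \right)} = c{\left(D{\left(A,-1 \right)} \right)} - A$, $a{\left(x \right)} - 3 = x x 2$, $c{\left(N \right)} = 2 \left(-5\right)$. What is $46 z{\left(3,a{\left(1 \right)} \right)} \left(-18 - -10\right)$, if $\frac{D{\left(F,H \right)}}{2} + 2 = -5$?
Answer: $4784$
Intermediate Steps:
$D{\left(F,H \right)} = -14$ ($D{\left(F,H \right)} = -4 + 2 \left(-5\right) = -4 - 10 = -14$)
$c{\left(N \right)} = -10$
$a{\left(x \right)} = 3 + 2 x^{2}$ ($a{\left(x \right)} = 3 + x x 2 = 3 + x^{2} \cdot 2 = 3 + 2 x^{2}$)
$z{\left(A,G \right)} = -10 - A$
$46 z{\left(3,a{\left(1 \right)} \right)} \left(-18 - -10\right) = 46 \left(-10 - 3\right) \left(-18 - -10\right) = 46 \left(-10 - 3\right) \left(-18 + 10\right) = 46 \left(-13\right) \left(-8\right) = \left(-598\right) \left(-8\right) = 4784$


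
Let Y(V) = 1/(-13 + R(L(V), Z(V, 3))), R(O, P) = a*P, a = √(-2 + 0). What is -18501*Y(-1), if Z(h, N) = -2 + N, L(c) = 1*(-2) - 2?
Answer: 80171/57 + 6167*I*√2/57 ≈ 1406.5 + 153.01*I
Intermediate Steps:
a = I*√2 (a = √(-2) = I*√2 ≈ 1.4142*I)
L(c) = -4 (L(c) = -2 - 2 = -4)
R(O, P) = I*P*√2 (R(O, P) = (I*√2)*P = I*P*√2)
Y(V) = 1/(-13 + I*√2) (Y(V) = 1/(-13 + I*(-2 + 3)*√2) = 1/(-13 + I*1*√2) = 1/(-13 + I*√2))
-18501*Y(-1) = -18501*(-13/171 - I*√2/171) = 80171/57 + 6167*I*√2/57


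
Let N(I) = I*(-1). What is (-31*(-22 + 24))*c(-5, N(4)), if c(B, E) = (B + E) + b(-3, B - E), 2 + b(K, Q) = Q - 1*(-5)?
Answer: 434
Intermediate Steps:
N(I) = -I
b(K, Q) = 3 + Q (b(K, Q) = -2 + (Q - 1*(-5)) = -2 + (Q + 5) = -2 + (5 + Q) = 3 + Q)
c(B, E) = 3 + 2*B (c(B, E) = (B + E) + (3 + (B - E)) = (B + E) + (3 + B - E) = 3 + 2*B)
(-31*(-22 + 24))*c(-5, N(4)) = (-31*(-22 + 24))*(3 + 2*(-5)) = (-31*2)*(3 - 10) = -62*(-7) = 434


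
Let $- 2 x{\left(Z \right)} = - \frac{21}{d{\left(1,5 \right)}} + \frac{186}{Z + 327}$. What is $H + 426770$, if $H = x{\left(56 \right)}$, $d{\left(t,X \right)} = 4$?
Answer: $\frac{1307630579}{3064} \approx 4.2677 \cdot 10^{5}$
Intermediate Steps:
$x{\left(Z \right)} = \frac{21}{8} - \frac{93}{327 + Z}$ ($x{\left(Z \right)} = - \frac{- \frac{21}{4} + \frac{186}{Z + 327}}{2} = - \frac{\left(-21\right) \frac{1}{4} + \frac{186}{327 + Z}}{2} = - \frac{- \frac{21}{4} + \frac{186}{327 + Z}}{2} = \frac{21}{8} - \frac{93}{327 + Z}$)
$H = \frac{7299}{3064}$ ($H = \frac{3 \left(2041 + 7 \cdot 56\right)}{8 \left(327 + 56\right)} = \frac{3 \left(2041 + 392\right)}{8 \cdot 383} = \frac{3}{8} \cdot \frac{1}{383} \cdot 2433 = \frac{7299}{3064} \approx 2.3822$)
$H + 426770 = \frac{7299}{3064} + 426770 = \frac{1307630579}{3064}$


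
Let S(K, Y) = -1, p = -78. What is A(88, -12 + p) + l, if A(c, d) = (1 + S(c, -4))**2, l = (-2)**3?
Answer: -8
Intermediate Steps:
l = -8
A(c, d) = 0 (A(c, d) = (1 - 1)**2 = 0**2 = 0)
A(88, -12 + p) + l = 0 - 8 = -8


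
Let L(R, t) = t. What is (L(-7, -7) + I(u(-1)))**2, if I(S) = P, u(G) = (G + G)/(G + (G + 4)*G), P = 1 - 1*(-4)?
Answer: 4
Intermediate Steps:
P = 5 (P = 1 + 4 = 5)
u(G) = 2*G/(G + G*(4 + G)) (u(G) = (2*G)/(G + (4 + G)*G) = (2*G)/(G + G*(4 + G)) = 2*G/(G + G*(4 + G)))
I(S) = 5
(L(-7, -7) + I(u(-1)))**2 = (-7 + 5)**2 = (-2)**2 = 4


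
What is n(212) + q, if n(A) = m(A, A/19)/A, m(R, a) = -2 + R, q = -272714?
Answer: -28907579/106 ≈ -2.7271e+5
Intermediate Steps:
n(A) = (-2 + A)/A
n(212) + q = (-2 + 212)/212 - 272714 = (1/212)*210 - 272714 = 105/106 - 272714 = -28907579/106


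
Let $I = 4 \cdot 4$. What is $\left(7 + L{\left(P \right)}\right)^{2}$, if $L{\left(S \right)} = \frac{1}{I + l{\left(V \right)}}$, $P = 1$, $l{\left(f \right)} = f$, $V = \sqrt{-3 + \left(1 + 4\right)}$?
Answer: $\frac{1609219}{32258} - \frac{897 \sqrt{2}}{16129} \approx 49.807$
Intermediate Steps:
$V = \sqrt{2}$ ($V = \sqrt{-3 + 5} = \sqrt{2} \approx 1.4142$)
$I = 16$
$L{\left(S \right)} = \frac{1}{16 + \sqrt{2}}$
$\left(7 + L{\left(P \right)}\right)^{2} = \left(7 + \left(\frac{8}{127} - \frac{\sqrt{2}}{254}\right)\right)^{2} = \left(\frac{897}{127} - \frac{\sqrt{2}}{254}\right)^{2}$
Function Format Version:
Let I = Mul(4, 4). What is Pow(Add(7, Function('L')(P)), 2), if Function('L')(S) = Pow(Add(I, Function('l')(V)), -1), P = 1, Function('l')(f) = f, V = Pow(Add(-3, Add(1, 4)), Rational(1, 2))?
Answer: Add(Rational(1609219, 32258), Mul(Rational(-897, 16129), Pow(2, Rational(1, 2)))) ≈ 49.807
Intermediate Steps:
V = Pow(2, Rational(1, 2)) (V = Pow(Add(-3, 5), Rational(1, 2)) = Pow(2, Rational(1, 2)) ≈ 1.4142)
I = 16
Function('L')(S) = Pow(Add(16, Pow(2, Rational(1, 2))), -1)
Pow(Add(7, Function('L')(P)), 2) = Pow(Add(7, Add(Rational(8, 127), Mul(Rational(-1, 254), Pow(2, Rational(1, 2))))), 2) = Pow(Add(Rational(897, 127), Mul(Rational(-1, 254), Pow(2, Rational(1, 2)))), 2)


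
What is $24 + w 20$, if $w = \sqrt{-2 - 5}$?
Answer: $24 + 20 i \sqrt{7} \approx 24.0 + 52.915 i$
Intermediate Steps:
$w = i \sqrt{7}$ ($w = \sqrt{-7} = i \sqrt{7} \approx 2.6458 i$)
$24 + w 20 = 24 + i \sqrt{7} \cdot 20 = 24 + 20 i \sqrt{7}$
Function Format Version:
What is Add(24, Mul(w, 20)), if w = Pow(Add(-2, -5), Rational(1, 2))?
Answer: Add(24, Mul(20, I, Pow(7, Rational(1, 2)))) ≈ Add(24.000, Mul(52.915, I))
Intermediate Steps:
w = Mul(I, Pow(7, Rational(1, 2))) (w = Pow(-7, Rational(1, 2)) = Mul(I, Pow(7, Rational(1, 2))) ≈ Mul(2.6458, I))
Add(24, Mul(w, 20)) = Add(24, Mul(Mul(I, Pow(7, Rational(1, 2))), 20)) = Add(24, Mul(20, I, Pow(7, Rational(1, 2))))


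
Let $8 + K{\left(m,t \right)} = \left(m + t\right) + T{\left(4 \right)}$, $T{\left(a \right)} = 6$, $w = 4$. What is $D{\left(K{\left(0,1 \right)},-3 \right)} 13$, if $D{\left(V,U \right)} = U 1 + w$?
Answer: $13$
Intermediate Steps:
$K{\left(m,t \right)} = -2 + m + t$ ($K{\left(m,t \right)} = -8 + \left(\left(m + t\right) + 6\right) = -8 + \left(6 + m + t\right) = -2 + m + t$)
$D{\left(V,U \right)} = 4 + U$ ($D{\left(V,U \right)} = U 1 + 4 = U + 4 = 4 + U$)
$D{\left(K{\left(0,1 \right)},-3 \right)} 13 = \left(4 - 3\right) 13 = 1 \cdot 13 = 13$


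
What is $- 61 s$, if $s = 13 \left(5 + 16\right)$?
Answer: $-16653$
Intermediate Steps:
$s = 273$ ($s = 13 \cdot 21 = 273$)
$- 61 s = \left(-61\right) 273 = -16653$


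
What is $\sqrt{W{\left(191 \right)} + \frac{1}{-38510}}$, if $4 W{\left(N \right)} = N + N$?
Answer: $\frac{2 \sqrt{8851773815}}{19255} \approx 9.7724$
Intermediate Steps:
$W{\left(N \right)} = \frac{N}{2}$ ($W{\left(N \right)} = \frac{N + N}{4} = \frac{2 N}{4} = \frac{N}{2}$)
$\sqrt{W{\left(191 \right)} + \frac{1}{-38510}} = \sqrt{\frac{1}{2} \cdot 191 + \frac{1}{-38510}} = \sqrt{\frac{191}{2} - \frac{1}{38510}} = \sqrt{\frac{1838852}{19255}} = \frac{2 \sqrt{8851773815}}{19255}$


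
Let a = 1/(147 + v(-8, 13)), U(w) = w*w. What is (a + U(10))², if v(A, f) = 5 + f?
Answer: 272283001/27225 ≈ 10001.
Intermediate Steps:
U(w) = w²
a = 1/165 (a = 1/(147 + (5 + 13)) = 1/(147 + 18) = 1/165 ≈ 0.0060606)
(a + U(10))² = (1/165 + 10²)² = (1/165 + 100)² = (16501/165)² = 272283001/27225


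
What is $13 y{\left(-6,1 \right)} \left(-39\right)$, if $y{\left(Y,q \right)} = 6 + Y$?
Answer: $0$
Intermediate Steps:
$13 y{\left(-6,1 \right)} \left(-39\right) = 13 \left(6 - 6\right) \left(-39\right) = 13 \cdot 0 \left(-39\right) = 0 \left(-39\right) = 0$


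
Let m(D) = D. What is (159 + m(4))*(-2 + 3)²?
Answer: 163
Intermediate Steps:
(159 + m(4))*(-2 + 3)² = (159 + 4)*(-2 + 3)² = 163*1² = 163*1 = 163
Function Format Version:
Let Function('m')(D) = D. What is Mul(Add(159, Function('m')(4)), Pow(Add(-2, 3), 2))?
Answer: 163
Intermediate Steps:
Mul(Add(159, Function('m')(4)), Pow(Add(-2, 3), 2)) = Mul(Add(159, 4), Pow(Add(-2, 3), 2)) = Mul(163, Pow(1, 2)) = Mul(163, 1) = 163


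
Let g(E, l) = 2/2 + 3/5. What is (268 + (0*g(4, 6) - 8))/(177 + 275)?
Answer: 65/113 ≈ 0.57522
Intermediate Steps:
g(E, l) = 8/5 (g(E, l) = 2*(½) + 3*(⅕) = 1 + ⅗ = 8/5)
(268 + (0*g(4, 6) - 8))/(177 + 275) = (268 + (0*(8/5) - 8))/(177 + 275) = (268 + (0 - 8))/452 = (268 - 8)*(1/452) = 260*(1/452) = 65/113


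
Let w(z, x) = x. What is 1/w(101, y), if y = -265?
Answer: -1/265 ≈ -0.0037736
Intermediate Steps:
1/w(101, y) = 1/(-265) = -1/265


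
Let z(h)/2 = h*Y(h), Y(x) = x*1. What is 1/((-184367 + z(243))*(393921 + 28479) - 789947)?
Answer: -1/27992815547 ≈ -3.5723e-11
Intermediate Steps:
Y(x) = x
z(h) = 2*h**2 (z(h) = 2*(h*h) = 2*h**2)
1/((-184367 + z(243))*(393921 + 28479) - 789947) = 1/((-184367 + 2*243**2)*(393921 + 28479) - 789947) = 1/((-184367 + 2*59049)*422400 - 789947) = 1/((-184367 + 118098)*422400 - 789947) = 1/(-66269*422400 - 789947) = 1/(-27992025600 - 789947) = 1/(-27992815547) = -1/27992815547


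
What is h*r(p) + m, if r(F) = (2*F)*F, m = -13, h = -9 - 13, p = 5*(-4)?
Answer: -17613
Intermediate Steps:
p = -20
h = -22
r(F) = 2*F²
h*r(p) + m = -44*(-20)² - 13 = -44*400 - 13 = -22*800 - 13 = -17600 - 13 = -17613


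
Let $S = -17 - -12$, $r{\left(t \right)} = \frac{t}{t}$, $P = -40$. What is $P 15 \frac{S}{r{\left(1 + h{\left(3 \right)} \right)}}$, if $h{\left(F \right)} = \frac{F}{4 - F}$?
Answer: $3000$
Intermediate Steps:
$r{\left(t \right)} = 1$
$S = -5$ ($S = -17 + 12 = -5$)
$P 15 \frac{S}{r{\left(1 + h{\left(3 \right)} \right)}} = \left(-40\right) 15 \left(- \frac{5}{1}\right) = - 600 \left(\left(-5\right) 1\right) = \left(-600\right) \left(-5\right) = 3000$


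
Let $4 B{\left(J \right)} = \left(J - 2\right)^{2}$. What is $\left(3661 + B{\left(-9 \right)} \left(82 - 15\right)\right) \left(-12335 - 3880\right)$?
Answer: $- \frac{368907465}{4} \approx -9.2227 \cdot 10^{7}$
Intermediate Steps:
$B{\left(J \right)} = \frac{\left(-2 + J\right)^{2}}{4}$ ($B{\left(J \right)} = \frac{\left(J - 2\right)^{2}}{4} = \frac{\left(-2 + J\right)^{2}}{4}$)
$\left(3661 + B{\left(-9 \right)} \left(82 - 15\right)\right) \left(-12335 - 3880\right) = \left(3661 + \frac{\left(-2 - 9\right)^{2}}{4} \left(82 - 15\right)\right) \left(-12335 - 3880\right) = \left(3661 + \frac{\left(-11\right)^{2}}{4} \cdot 67\right) \left(-16215\right) = \left(3661 + \frac{1}{4} \cdot 121 \cdot 67\right) \left(-16215\right) = \left(3661 + \frac{121}{4} \cdot 67\right) \left(-16215\right) = \left(3661 + \frac{8107}{4}\right) \left(-16215\right) = \frac{22751}{4} \left(-16215\right) = - \frac{368907465}{4}$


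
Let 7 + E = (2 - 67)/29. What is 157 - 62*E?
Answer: 21169/29 ≈ 729.97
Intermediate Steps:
E = -268/29 (E = -7 + (2 - 67)/29 = -7 - 65*1/29 = -7 - 65/29 = -268/29 ≈ -9.2414)
157 - 62*E = 157 - 62*(-268/29) = 157 + 16616/29 = 21169/29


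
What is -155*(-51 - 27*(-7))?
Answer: -21390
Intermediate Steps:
-155*(-51 - 27*(-7)) = -155*(-51 + 189) = -155*138 = -21390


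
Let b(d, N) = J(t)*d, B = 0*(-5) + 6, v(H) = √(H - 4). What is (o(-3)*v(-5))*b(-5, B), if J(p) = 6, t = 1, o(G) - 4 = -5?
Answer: 90*I ≈ 90.0*I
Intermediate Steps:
o(G) = -1 (o(G) = 4 - 5 = -1)
v(H) = √(-4 + H)
B = 6 (B = 0 + 6 = 6)
b(d, N) = 6*d
(o(-3)*v(-5))*b(-5, B) = (-√(-4 - 5))*(6*(-5)) = -√(-9)*(-30) = -3*I*(-30) = 90*I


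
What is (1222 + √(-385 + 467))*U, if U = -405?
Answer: -494910 - 405*√82 ≈ -4.9858e+5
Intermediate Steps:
(1222 + √(-385 + 467))*U = (1222 + √(-385 + 467))*(-405) = (1222 + √82)*(-405) = -494910 - 405*√82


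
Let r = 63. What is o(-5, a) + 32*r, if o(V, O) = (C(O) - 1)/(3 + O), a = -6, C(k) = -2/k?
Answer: 18146/9 ≈ 2016.2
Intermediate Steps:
o(V, O) = (-1 - 2/O)/(3 + O) (o(V, O) = (-2/O - 1)/(3 + O) = (-1 - 2/O)/(3 + O))
o(-5, a) + 32*r = (-2 - 1*(-6))/((-6)*(3 - 6)) + 32*63 = -⅙*(-2 + 6)/(-3) + 2016 = -⅙*(-⅓)*4 + 2016 = 2/9 + 2016 = 18146/9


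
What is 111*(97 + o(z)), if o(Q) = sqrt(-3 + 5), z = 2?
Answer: 10767 + 111*sqrt(2) ≈ 10924.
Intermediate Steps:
o(Q) = sqrt(2)
111*(97 + o(z)) = 111*(97 + sqrt(2)) = 10767 + 111*sqrt(2)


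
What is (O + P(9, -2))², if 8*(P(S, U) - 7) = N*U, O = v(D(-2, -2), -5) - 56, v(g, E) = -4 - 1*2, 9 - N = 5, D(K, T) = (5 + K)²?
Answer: 3136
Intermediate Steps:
N = 4 (N = 9 - 1*5 = 9 - 5 = 4)
v(g, E) = -6 (v(g, E) = -4 - 2 = -6)
O = -62 (O = -6 - 56 = -62)
P(S, U) = 7 + U/2 (P(S, U) = 7 + (4*U)/8 = 7 + U/2)
(O + P(9, -2))² = (-62 + (7 + (½)*(-2)))² = (-62 + (7 - 1))² = (-62 + 6)² = (-56)² = 3136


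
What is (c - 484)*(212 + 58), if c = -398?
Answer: -238140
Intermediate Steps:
(c - 484)*(212 + 58) = (-398 - 484)*(212 + 58) = -882*270 = -238140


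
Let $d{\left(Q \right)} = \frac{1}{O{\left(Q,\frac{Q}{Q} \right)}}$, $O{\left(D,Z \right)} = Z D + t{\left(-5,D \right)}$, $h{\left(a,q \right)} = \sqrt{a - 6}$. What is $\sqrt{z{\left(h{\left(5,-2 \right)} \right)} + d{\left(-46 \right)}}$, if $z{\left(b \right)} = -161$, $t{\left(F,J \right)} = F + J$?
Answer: $\frac{i \sqrt{1514946}}{97} \approx 12.689 i$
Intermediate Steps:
$h{\left(a,q \right)} = \sqrt{-6 + a}$
$O{\left(D,Z \right)} = -5 + D + D Z$ ($O{\left(D,Z \right)} = Z D + \left(-5 + D\right) = D Z + \left(-5 + D\right) = -5 + D + D Z$)
$d{\left(Q \right)} = \frac{1}{-5 + 2 Q}$ ($d{\left(Q \right)} = \frac{1}{-5 + Q + Q \frac{Q}{Q}} = \frac{1}{-5 + Q + Q 1} = \frac{1}{-5 + Q + Q} = \frac{1}{-5 + 2 Q}$)
$\sqrt{z{\left(h{\left(5,-2 \right)} \right)} + d{\left(-46 \right)}} = \sqrt{-161 + \frac{1}{-5 + 2 \left(-46\right)}} = \sqrt{-161 + \frac{1}{-5 - 92}} = \sqrt{-161 + \frac{1}{-97}} = \sqrt{-161 - \frac{1}{97}} = \sqrt{- \frac{15618}{97}} = \frac{i \sqrt{1514946}}{97}$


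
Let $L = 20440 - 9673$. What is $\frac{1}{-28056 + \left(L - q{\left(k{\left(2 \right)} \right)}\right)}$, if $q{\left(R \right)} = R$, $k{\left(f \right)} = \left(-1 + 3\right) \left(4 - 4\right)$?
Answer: $- \frac{1}{17289} \approx -5.784 \cdot 10^{-5}$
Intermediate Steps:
$k{\left(f \right)} = 0$ ($k{\left(f \right)} = 2 \cdot 0 = 0$)
$L = 10767$
$\frac{1}{-28056 + \left(L - q{\left(k{\left(2 \right)} \right)}\right)} = \frac{1}{-28056 + \left(10767 - 0\right)} = \frac{1}{-28056 + \left(10767 + 0\right)} = \frac{1}{-28056 + 10767} = \frac{1}{-17289} = - \frac{1}{17289}$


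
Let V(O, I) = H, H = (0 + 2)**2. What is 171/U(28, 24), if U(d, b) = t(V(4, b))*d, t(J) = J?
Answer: 171/112 ≈ 1.5268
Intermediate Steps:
H = 4 (H = 2**2 = 4)
V(O, I) = 4
U(d, b) = 4*d
171/U(28, 24) = 171/((4*28)) = 171/112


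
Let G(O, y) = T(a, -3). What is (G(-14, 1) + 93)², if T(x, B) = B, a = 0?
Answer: 8100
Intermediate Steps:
G(O, y) = -3
(G(-14, 1) + 93)² = (-3 + 93)² = 90² = 8100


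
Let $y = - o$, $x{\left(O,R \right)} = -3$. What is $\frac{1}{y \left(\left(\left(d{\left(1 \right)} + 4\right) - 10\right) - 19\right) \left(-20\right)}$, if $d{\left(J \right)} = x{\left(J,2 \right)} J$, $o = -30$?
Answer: $\frac{1}{16800} \approx 5.9524 \cdot 10^{-5}$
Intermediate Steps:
$d{\left(J \right)} = - 3 J$
$y = 30$ ($y = \left(-1\right) \left(-30\right) = 30$)
$\frac{1}{y \left(\left(\left(d{\left(1 \right)} + 4\right) - 10\right) - 19\right) \left(-20\right)} = \frac{1}{30 \left(\left(\left(\left(-3\right) 1 + 4\right) - 10\right) - 19\right) \left(-20\right)} = \frac{1}{30 \left(\left(\left(-3 + 4\right) - 10\right) - 19\right) \left(-20\right)} = \frac{1}{30 \left(\left(1 - 10\right) - 19\right) \left(-20\right)} = \frac{1}{30 \left(-9 - 19\right) \left(-20\right)} = \frac{1}{30 \left(-28\right) \left(-20\right)} = \frac{1}{\left(-840\right) \left(-20\right)} = \frac{1}{16800}$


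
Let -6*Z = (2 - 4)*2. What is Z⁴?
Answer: 16/81 ≈ 0.19753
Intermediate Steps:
Z = ⅔ (Z = -(2 - 4)*2/6 = -(-1)*2/3 = -⅙*(-4) = ⅔ ≈ 0.66667)
Z⁴ = (⅔)⁴ = 16/81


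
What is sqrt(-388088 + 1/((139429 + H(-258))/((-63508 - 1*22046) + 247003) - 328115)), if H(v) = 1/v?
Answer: I*sqrt(72492024499821314991952252434146)/13667214395149 ≈ 622.97*I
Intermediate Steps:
sqrt(-388088 + 1/((139429 + H(-258))/((-63508 - 1*22046) + 247003) - 328115)) = sqrt(-388088 + 1/((139429 + 1/(-258))/((-63508 - 1*22046) + 247003) - 328115)) = sqrt(-388088 + 1/((139429 - 1/258)/((-63508 - 22046) + 247003) - 328115)) = sqrt(-388088 + 1/(35972681/(258*(-85554 + 247003)) - 328115)) = sqrt(-388088 + 1/((35972681/258)/161449 - 328115)) = sqrt(-388088 + 1/((35972681/258)*(1/161449) - 328115)) = sqrt(-388088 + 1/(35972681/41653842 - 328115)) = sqrt(-388088 + 1/(-13667214395149/41653842)) = sqrt(-388088 - 41653842/13667214395149) = sqrt(-5304081900226238954/13667214395149) = I*sqrt(72492024499821314991952252434146)/13667214395149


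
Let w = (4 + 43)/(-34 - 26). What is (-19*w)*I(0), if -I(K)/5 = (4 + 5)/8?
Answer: -2679/32 ≈ -83.719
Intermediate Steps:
I(K) = -45/8 (I(K) = -5*(4 + 5)/8 = -45/8)
w = -47/60 (w = 47/(-60) = 47*(-1/60) = -47/60 ≈ -0.78333)
(-19*w)*I(0) = -19*(-47/60)*(-45/8) = (893/60)*(-45/8) = -2679/32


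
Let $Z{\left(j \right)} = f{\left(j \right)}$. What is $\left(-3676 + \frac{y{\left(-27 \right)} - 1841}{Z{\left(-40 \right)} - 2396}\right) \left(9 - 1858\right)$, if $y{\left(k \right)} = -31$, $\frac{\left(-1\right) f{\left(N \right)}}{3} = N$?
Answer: $\frac{3866584424}{569} \approx 6.7954 \cdot 10^{6}$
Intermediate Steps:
$f{\left(N \right)} = - 3 N$
$Z{\left(j \right)} = - 3 j$
$\left(-3676 + \frac{y{\left(-27 \right)} - 1841}{Z{\left(-40 \right)} - 2396}\right) \left(9 - 1858\right) = \left(-3676 + \frac{-31 - 1841}{\left(-3\right) \left(-40\right) - 2396}\right) \left(9 - 1858\right) = \left(-3676 - \frac{1872}{120 - 2396}\right) \left(-1849\right) = \left(-3676 - \frac{1872}{-2276}\right) \left(-1849\right) = \left(-3676 - - \frac{468}{569}\right) \left(-1849\right) = \left(-3676 + \frac{468}{569}\right) \left(-1849\right) = \left(- \frac{2091176}{569}\right) \left(-1849\right) = \frac{3866584424}{569}$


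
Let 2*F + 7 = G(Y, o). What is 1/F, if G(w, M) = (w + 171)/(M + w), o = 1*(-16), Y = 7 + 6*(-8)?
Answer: -114/529 ≈ -0.21550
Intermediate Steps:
Y = -41 (Y = 7 - 48 = -41)
o = -16
G(w, M) = (171 + w)/(M + w)
F = -529/114 (F = -7/2 + ((171 - 41)/(-16 - 41))/2 = -7/2 + (130/(-57))/2 = -7/2 + (-1/57*130)/2 = -7/2 + (1/2)*(-130/57) = -7/2 - 65/57 = -529/114 ≈ -4.6404)
1/F = 1/(-529/114) = -114/529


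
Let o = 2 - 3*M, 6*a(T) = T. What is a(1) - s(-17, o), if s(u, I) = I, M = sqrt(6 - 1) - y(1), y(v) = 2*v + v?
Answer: -65/6 + 3*sqrt(5) ≈ -4.1251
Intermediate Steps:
a(T) = T/6
y(v) = 3*v
M = -3 + sqrt(5) (M = sqrt(6 - 1) - 3 = sqrt(5) - 1*3 = sqrt(5) - 3 = -3 + sqrt(5) ≈ -0.76393)
o = 11 - 3*sqrt(5) (o = 2 - 3*(-3 + sqrt(5)) = 2 + (9 - 3*sqrt(5)) = 11 - 3*sqrt(5) ≈ 4.2918)
a(1) - s(-17, o) = (1/6)*1 - (11 - 3*sqrt(5)) = 1/6 + (-11 + 3*sqrt(5)) = -65/6 + 3*sqrt(5)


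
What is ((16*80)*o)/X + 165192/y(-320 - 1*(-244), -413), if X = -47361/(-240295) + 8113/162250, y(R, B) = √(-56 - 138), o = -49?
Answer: -44460342080000/175160647 - 82596*I*√194/97 ≈ -2.5383e+5 - 11860.0*I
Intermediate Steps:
y(R, B) = I*√194 (y(R, B) = √(-194) = I*√194)
X = 175160647/708870250 (X = -47361*(-1/240295) + 8113*(1/162250) = 47361/240295 + 8113/162250 = 175160647/708870250 ≈ 0.24710)
((16*80)*o)/X + 165192/y(-320 - 1*(-244), -413) = ((16*80)*(-49))/(175160647/708870250) + 165192/((I*√194)) = (1280*(-49))*(708870250/175160647) + 165192*(-I*√194/194) = -62720*708870250/175160647 - 82596*I*√194/97 = -44460342080000/175160647 - 82596*I*√194/97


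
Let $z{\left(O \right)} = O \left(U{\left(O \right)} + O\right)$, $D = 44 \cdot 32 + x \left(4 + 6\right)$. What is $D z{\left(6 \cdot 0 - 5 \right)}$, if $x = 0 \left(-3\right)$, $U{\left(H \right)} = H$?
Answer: $70400$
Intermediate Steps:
$x = 0$
$D = 1408$ ($D = 44 \cdot 32 + 0 \left(4 + 6\right) = 1408 + 0 \cdot 10 = 1408 + 0 = 1408$)
$z{\left(O \right)} = 2 O^{2}$ ($z{\left(O \right)} = O \left(O + O\right) = O 2 O = 2 O^{2}$)
$D z{\left(6 \cdot 0 - 5 \right)} = 1408 \cdot 2 \left(6 \cdot 0 - 5\right)^{2} = 1408 \cdot 2 \left(0 - 5\right)^{2} = 1408 \cdot 2 \left(-5\right)^{2} = 1408 \cdot 2 \cdot 25 = 1408 \cdot 50 = 70400$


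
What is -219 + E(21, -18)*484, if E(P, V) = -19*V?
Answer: 165309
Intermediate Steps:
E(P, V) = -19*V
-219 + E(21, -18)*484 = -219 - 19*(-18)*484 = -219 + 342*484 = -219 + 165528 = 165309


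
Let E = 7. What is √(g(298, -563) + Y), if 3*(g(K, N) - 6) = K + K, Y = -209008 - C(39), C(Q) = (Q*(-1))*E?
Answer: I*√1876773/3 ≈ 456.65*I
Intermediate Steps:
C(Q) = -7*Q (C(Q) = (Q*(-1))*7 = -Q*7 = -7*Q)
Y = -208735 (Y = -209008 - (-7)*39 = -209008 - 1*(-273) = -209008 + 273 = -208735)
g(K, N) = 6 + 2*K/3 (g(K, N) = 6 + (K + K)/3 = 6 + (2*K)/3 = 6 + 2*K/3)
√(g(298, -563) + Y) = √((6 + (⅔)*298) - 208735) = √((6 + 596/3) - 208735) = √(614/3 - 208735) = √(-625591/3) = I*√1876773/3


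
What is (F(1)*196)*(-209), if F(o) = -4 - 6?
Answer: 409640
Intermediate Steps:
F(o) = -10
(F(1)*196)*(-209) = -10*196*(-209) = -1960*(-209) = 409640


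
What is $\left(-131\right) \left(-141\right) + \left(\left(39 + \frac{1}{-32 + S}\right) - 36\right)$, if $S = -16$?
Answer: $\frac{886751}{48} \approx 18474.0$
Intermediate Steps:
$\left(-131\right) \left(-141\right) + \left(\left(39 + \frac{1}{-32 + S}\right) - 36\right) = \left(-131\right) \left(-141\right) - \left(-3 - \frac{1}{-32 - 16}\right) = 18471 - \left(-3 + \frac{1}{48}\right) = 18471 + \left(\left(39 - \frac{1}{48}\right) - 36\right) = 18471 + \left(\frac{1871}{48} - 36\right) = 18471 + \frac{143}{48} = \frac{886751}{48}$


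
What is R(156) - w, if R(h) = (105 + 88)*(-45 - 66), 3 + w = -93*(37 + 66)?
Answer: -11841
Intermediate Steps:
w = -9582 (w = -3 - 93*(37 + 66) = -3 - 93*103 = -3 - 9579 = -9582)
R(h) = -21423 (R(h) = 193*(-111) = -21423)
R(156) - w = -21423 - 1*(-9582) = -21423 + 9582 = -11841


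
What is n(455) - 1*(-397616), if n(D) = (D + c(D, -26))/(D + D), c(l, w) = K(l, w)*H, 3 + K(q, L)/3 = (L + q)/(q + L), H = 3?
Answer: 361830997/910 ≈ 3.9762e+5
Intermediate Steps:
K(q, L) = -6 (K(q, L) = -9 + 3*((L + q)/(q + L)) = -9 + 3*((L + q)/(L + q)) = -9 + 3*1 = -9 + 3 = -6)
c(l, w) = -18 (c(l, w) = -6*3 = -18)
n(D) = (-18 + D)/(2*D) (n(D) = (D - 18)/(D + D) = (-18 + D)/((2*D)) = (-18 + D)*(1/(2*D)) = (-18 + D)/(2*D))
n(455) - 1*(-397616) = (½)*(-18 + 455)/455 - 1*(-397616) = (½)*(1/455)*437 + 397616 = 437/910 + 397616 = 361830997/910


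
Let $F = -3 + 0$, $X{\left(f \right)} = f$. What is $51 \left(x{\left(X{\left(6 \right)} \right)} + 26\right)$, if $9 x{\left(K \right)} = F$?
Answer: $1309$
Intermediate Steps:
$F = -3$
$x{\left(K \right)} = - \frac{1}{3}$ ($x{\left(K \right)} = \frac{1}{9} \left(-3\right) = - \frac{1}{3}$)
$51 \left(x{\left(X{\left(6 \right)} \right)} + 26\right) = 51 \left(- \frac{1}{3} + 26\right) = 51 \cdot \frac{77}{3} = 1309$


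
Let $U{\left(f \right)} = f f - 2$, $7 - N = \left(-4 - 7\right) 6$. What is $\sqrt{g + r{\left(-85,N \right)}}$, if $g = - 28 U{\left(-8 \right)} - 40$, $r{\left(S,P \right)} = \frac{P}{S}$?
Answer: $\frac{i \sqrt{12837805}}{85} \approx 42.153 i$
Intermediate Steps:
$N = 73$ ($N = 7 - \left(-4 - 7\right) 6 = 7 - \left(-11\right) 6 = 7 - -66 = 7 + 66 = 73$)
$U{\left(f \right)} = -2 + f^{2}$ ($U{\left(f \right)} = f^{2} - 2 = -2 + f^{2}$)
$g = -1776$ ($g = - 28 \left(-2 + \left(-8\right)^{2}\right) - 40 = - 28 \left(-2 + 64\right) - 40 = \left(-28\right) 62 - 40 = -1736 - 40 = -1776$)
$\sqrt{g + r{\left(-85,N \right)}} = \sqrt{-1776 + \frac{73}{-85}} = \sqrt{-1776 + 73 \left(- \frac{1}{85}\right)} = \sqrt{-1776 - \frac{73}{85}} = \sqrt{- \frac{151033}{85}} = \frac{i \sqrt{12837805}}{85}$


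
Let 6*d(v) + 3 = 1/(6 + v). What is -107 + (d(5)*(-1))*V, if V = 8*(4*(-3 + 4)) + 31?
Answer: -841/11 ≈ -76.455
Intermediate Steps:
d(v) = -½ + 1/(6*(6 + v))
V = 63 (V = 8*(4*1) + 31 = 8*4 + 31 = 32 + 31 = 63)
-107 + (d(5)*(-1))*V = -107 + (((-17 - 3*5)/(6*(6 + 5)))*(-1))*63 = -107 + (((⅙)*(-17 - 15)/11)*(-1))*63 = -107 + (((⅙)*(1/11)*(-32))*(-1))*63 = -107 - 16/33*(-1)*63 = -107 + (16/33)*63 = -107 + 336/11 = -841/11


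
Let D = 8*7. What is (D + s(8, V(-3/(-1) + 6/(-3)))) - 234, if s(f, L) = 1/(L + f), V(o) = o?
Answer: -1601/9 ≈ -177.89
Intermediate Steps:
D = 56
(D + s(8, V(-3/(-1) + 6/(-3)))) - 234 = (56 + 1/((-3/(-1) + 6/(-3)) + 8)) - 234 = (56 + 1/((-3*(-1) + 6*(-⅓)) + 8)) - 234 = (56 + 1/((3 - 2) + 8)) - 234 = (56 + 1/(1 + 8)) - 234 = (56 + 1/9) - 234 = (56 + ⅑) - 234 = 505/9 - 234 = -1601/9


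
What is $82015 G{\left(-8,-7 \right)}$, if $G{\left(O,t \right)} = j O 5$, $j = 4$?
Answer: $-13122400$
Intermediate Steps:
$G{\left(O,t \right)} = 20 O$ ($G{\left(O,t \right)} = 4 O 5 = 4 \cdot 5 O = 20 O$)
$82015 G{\left(-8,-7 \right)} = 82015 \cdot 20 \left(-8\right) = 82015 \left(-160\right) = -13122400$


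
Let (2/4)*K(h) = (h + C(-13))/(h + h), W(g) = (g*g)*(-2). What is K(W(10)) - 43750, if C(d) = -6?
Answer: -4374897/100 ≈ -43749.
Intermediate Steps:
W(g) = -2*g² (W(g) = g²*(-2) = -2*g²)
K(h) = (-6 + h)/h (K(h) = 2*((h - 6)/(h + h)) = 2*((-6 + h)/((2*h))) = 2*((-6 + h)*(1/(2*h))) = 2*((-6 + h)/(2*h)) = (-6 + h)/h)
K(W(10)) - 43750 = (-6 - 2*10²)/((-2*10²)) - 43750 = (-6 - 2*100)/((-2*100)) - 43750 = (-6 - 200)/(-200) - 43750 = -1/200*(-206) - 43750 = 103/100 - 43750 = -4374897/100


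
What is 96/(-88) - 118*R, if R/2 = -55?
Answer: 142768/11 ≈ 12979.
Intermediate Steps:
R = -110 (R = 2*(-55) = -110)
96/(-88) - 118*R = 96/(-88) - 118*(-110) = 96*(-1/88) + 12980 = -12/11 + 12980 = 142768/11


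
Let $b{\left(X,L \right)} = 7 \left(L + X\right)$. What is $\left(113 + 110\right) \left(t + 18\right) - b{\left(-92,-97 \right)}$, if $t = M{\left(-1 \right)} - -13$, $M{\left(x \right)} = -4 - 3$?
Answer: $6675$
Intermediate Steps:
$M{\left(x \right)} = -7$ ($M{\left(x \right)} = -4 - 3 = -7$)
$b{\left(X,L \right)} = 7 L + 7 X$
$t = 6$ ($t = -7 - -13 = -7 + 13 = 6$)
$\left(113 + 110\right) \left(t + 18\right) - b{\left(-92,-97 \right)} = \left(113 + 110\right) \left(6 + 18\right) - \left(7 \left(-97\right) + 7 \left(-92\right)\right) = 223 \cdot 24 - \left(-679 - 644\right) = 5352 - -1323 = 5352 + 1323 = 6675$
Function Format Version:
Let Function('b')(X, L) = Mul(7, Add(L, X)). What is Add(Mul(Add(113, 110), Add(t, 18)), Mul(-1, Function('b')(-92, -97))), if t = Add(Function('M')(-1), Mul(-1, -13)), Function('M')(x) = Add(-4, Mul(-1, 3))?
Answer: 6675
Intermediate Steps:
Function('M')(x) = -7 (Function('M')(x) = Add(-4, -3) = -7)
Function('b')(X, L) = Add(Mul(7, L), Mul(7, X))
t = 6 (t = Add(-7, Mul(-1, -13)) = Add(-7, 13) = 6)
Add(Mul(Add(113, 110), Add(t, 18)), Mul(-1, Function('b')(-92, -97))) = Add(Mul(Add(113, 110), Add(6, 18)), Mul(-1, Add(Mul(7, -97), Mul(7, -92)))) = Add(Mul(223, 24), Mul(-1, Add(-679, -644))) = Add(5352, Mul(-1, -1323)) = Add(5352, 1323) = 6675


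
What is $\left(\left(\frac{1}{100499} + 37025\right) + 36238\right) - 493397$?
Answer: $- \frac{42223046865}{100499} \approx -4.2013 \cdot 10^{5}$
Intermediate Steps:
$\left(\left(\frac{1}{100499} + 37025\right) + 36238\right) - 493397 = \left(\frac{3720975476}{100499} + 36238\right) - 493397 = \frac{7362858238}{100499} - 493397 = - \frac{42223046865}{100499}$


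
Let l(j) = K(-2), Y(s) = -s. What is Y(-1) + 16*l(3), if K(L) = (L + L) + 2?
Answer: -31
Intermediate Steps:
K(L) = 2 + 2*L (K(L) = 2*L + 2 = 2 + 2*L)
l(j) = -2 (l(j) = 2 + 2*(-2) = 2 - 4 = -2)
Y(-1) + 16*l(3) = -1*(-1) + 16*(-2) = 1 - 32 = -31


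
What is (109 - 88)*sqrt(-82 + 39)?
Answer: 21*I*sqrt(43) ≈ 137.71*I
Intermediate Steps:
(109 - 88)*sqrt(-82 + 39) = 21*sqrt(-43) = 21*(I*sqrt(43)) = 21*I*sqrt(43)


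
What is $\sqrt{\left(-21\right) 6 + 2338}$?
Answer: $2 \sqrt{553} \approx 47.032$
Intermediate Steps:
$\sqrt{\left(-21\right) 6 + 2338} = \sqrt{-126 + 2338} = \sqrt{2212} = 2 \sqrt{553}$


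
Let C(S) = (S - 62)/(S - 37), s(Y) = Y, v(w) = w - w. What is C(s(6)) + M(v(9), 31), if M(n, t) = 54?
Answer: 1730/31 ≈ 55.806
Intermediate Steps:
v(w) = 0
C(S) = (-62 + S)/(-37 + S)
C(s(6)) + M(v(9), 31) = (-62 + 6)/(-37 + 6) + 54 = -56/(-31) + 54 = -1/31*(-56) + 54 = 56/31 + 54 = 1730/31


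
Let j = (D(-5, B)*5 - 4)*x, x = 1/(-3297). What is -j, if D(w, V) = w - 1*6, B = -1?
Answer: -59/3297 ≈ -0.017895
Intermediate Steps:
D(w, V) = -6 + w (D(w, V) = w - 6 = -6 + w)
x = -1/3297 ≈ -0.00030331
j = 59/3297 (j = ((-6 - 5)*5 - 4)*(-1/3297) = (-11*5 - 4)*(-1/3297) = (-55 - 4)*(-1/3297) = -59*(-1/3297) = 59/3297 ≈ 0.017895)
-j = -1*59/3297 = -59/3297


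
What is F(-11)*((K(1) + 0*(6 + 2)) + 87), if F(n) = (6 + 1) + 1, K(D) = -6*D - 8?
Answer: 584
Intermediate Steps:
K(D) = -8 - 6*D
F(n) = 8 (F(n) = 7 + 1 = 8)
F(-11)*((K(1) + 0*(6 + 2)) + 87) = 8*(((-8 - 6*1) + 0*(6 + 2)) + 87) = 8*(((-8 - 6) + 0*8) + 87) = 8*((-14 + 0) + 87) = 8*(-14 + 87) = 8*73 = 584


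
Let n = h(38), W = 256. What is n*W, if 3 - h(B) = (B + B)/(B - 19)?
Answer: -256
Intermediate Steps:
h(B) = 3 - 2*B/(-19 + B) (h(B) = 3 - (B + B)/(B - 19) = 3 - 2*B/(-19 + B))
n = -1 (n = (-57 + 38)/(-19 + 38) = -19/19 = (1/19)*(-19) = -1)
n*W = -1*256 = -256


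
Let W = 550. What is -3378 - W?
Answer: -3928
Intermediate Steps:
-3378 - W = -3378 - 1*550 = -3378 - 550 = -3928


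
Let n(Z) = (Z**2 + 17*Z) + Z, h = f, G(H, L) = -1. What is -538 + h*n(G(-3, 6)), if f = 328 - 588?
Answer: 3882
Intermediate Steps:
f = -260
h = -260
n(Z) = Z**2 + 18*Z
-538 + h*n(G(-3, 6)) = -538 - (-260)*(18 - 1) = -538 - (-260)*17 = -538 - 260*(-17) = -538 + 4420 = 3882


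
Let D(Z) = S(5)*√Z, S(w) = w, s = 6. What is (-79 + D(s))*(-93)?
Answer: 7347 - 465*√6 ≈ 6208.0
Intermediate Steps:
D(Z) = 5*√Z
(-79 + D(s))*(-93) = (-79 + 5*√6)*(-93) = 7347 - 465*√6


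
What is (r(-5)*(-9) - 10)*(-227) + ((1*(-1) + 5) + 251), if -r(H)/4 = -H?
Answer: -38335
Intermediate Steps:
r(H) = 4*H (r(H) = -(-4)*H = 4*H)
(r(-5)*(-9) - 10)*(-227) + ((1*(-1) + 5) + 251) = ((4*(-5))*(-9) - 10)*(-227) + ((1*(-1) + 5) + 251) = (-20*(-9) - 10)*(-227) + ((-1 + 5) + 251) = (180 - 10)*(-227) + (4 + 251) = 170*(-227) + 255 = -38590 + 255 = -38335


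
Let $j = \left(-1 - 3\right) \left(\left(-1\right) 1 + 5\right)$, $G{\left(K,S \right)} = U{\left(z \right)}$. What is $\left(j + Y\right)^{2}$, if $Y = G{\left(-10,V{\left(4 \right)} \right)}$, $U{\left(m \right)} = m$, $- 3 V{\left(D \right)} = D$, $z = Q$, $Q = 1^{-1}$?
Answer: $225$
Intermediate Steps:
$Q = 1$
$z = 1$
$V{\left(D \right)} = - \frac{D}{3}$
$G{\left(K,S \right)} = 1$
$Y = 1$
$j = -16$ ($j = - 4 \left(-1 + 5\right) = \left(-4\right) 4 = -16$)
$\left(j + Y\right)^{2} = \left(-16 + 1\right)^{2} = \left(-15\right)^{2} = 225$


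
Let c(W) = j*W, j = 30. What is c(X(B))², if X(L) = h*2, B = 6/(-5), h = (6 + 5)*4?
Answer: 6969600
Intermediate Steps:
h = 44 (h = 11*4 = 44)
B = -6/5 (B = 6*(-⅕) = -6/5 ≈ -1.2000)
X(L) = 88 (X(L) = 44*2 = 88)
c(W) = 30*W
c(X(B))² = (30*88)² = 2640² = 6969600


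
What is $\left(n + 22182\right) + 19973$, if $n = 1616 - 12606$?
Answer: $31165$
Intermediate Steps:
$n = -10990$ ($n = 1616 - 12606 = -10990$)
$\left(n + 22182\right) + 19973 = \left(-10990 + 22182\right) + 19973 = 11192 + 19973 = 31165$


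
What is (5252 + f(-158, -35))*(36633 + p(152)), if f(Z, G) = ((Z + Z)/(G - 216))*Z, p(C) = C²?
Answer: 75765870788/251 ≈ 3.0186e+8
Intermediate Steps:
f(Z, G) = 2*Z²/(-216 + G) (f(Z, G) = ((2*Z)/(-216 + G))*Z = (2*Z/(-216 + G))*Z = 2*Z²/(-216 + G))
(5252 + f(-158, -35))*(36633 + p(152)) = (5252 + 2*(-158)²/(-216 - 35))*(36633 + 152²) = (5252 + 2*24964/(-251))*(36633 + 23104) = (5252 + 2*24964*(-1/251))*59737 = (5252 - 49928/251)*59737 = (1268324/251)*59737 = 75765870788/251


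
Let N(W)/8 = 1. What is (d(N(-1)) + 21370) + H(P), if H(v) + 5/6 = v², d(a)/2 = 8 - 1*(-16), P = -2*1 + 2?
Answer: 128503/6 ≈ 21417.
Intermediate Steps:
N(W) = 8 (N(W) = 8*1 = 8)
P = 0 (P = -2 + 2 = 0)
d(a) = 48 (d(a) = 2*(8 - 1*(-16)) = 2*(8 + 16) = 2*24 = 48)
H(v) = -⅚ + v²
(d(N(-1)) + 21370) + H(P) = (48 + 21370) + (-⅚ + 0²) = 21418 + (-⅚ + 0) = 21418 - ⅚ = 128503/6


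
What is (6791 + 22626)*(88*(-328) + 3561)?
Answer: -744338351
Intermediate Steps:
(6791 + 22626)*(88*(-328) + 3561) = 29417*(-28864 + 3561) = 29417*(-25303) = -744338351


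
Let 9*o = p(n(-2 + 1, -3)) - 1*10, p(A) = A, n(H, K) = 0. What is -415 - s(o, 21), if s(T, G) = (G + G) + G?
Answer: -478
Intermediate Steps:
o = -10/9 (o = (0 - 1*10)/9 = (0 - 10)/9 = (1/9)*(-10) = -10/9 ≈ -1.1111)
s(T, G) = 3*G (s(T, G) = 2*G + G = 3*G)
-415 - s(o, 21) = -415 - 3*21 = -415 - 1*63 = -415 - 63 = -478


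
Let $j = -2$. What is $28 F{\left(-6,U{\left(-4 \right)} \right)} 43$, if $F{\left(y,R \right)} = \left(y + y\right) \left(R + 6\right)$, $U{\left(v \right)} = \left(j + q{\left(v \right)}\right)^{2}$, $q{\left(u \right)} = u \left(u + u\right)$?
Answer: $-13089888$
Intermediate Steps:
$q{\left(u \right)} = 2 u^{2}$ ($q{\left(u \right)} = u 2 u = 2 u^{2}$)
$U{\left(v \right)} = \left(-2 + 2 v^{2}\right)^{2}$
$F{\left(y,R \right)} = 2 y \left(6 + R\right)$
$28 F{\left(-6,U{\left(-4 \right)} \right)} 43 = 28 \cdot 2 \left(-6\right) \left(6 + 4 \left(-1 + \left(-4\right)^{2}\right)^{2}\right) 43 = 28 \cdot 2 \left(-6\right) \left(6 + 4 \left(-1 + 16\right)^{2}\right) 43 = 28 \cdot 2 \left(-6\right) \left(6 + 4 \cdot 15^{2}\right) 43 = 28 \cdot 2 \left(-6\right) \left(6 + 4 \cdot 225\right) 43 = 28 \cdot 2 \left(-6\right) \left(6 + 900\right) 43 = 28 \cdot 2 \left(-6\right) 906 \cdot 43 = 28 \left(-10872\right) 43 = \left(-304416\right) 43 = -13089888$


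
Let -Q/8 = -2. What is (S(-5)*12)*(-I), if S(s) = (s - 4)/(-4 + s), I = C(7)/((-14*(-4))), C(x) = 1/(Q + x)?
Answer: -3/322 ≈ -0.0093168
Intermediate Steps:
Q = 16 (Q = -8*(-2) = 16)
C(x) = 1/(16 + x)
I = 1/1288 (I = 1/((16 + 7)*((-14*(-4)))) = 1/(23*56) = (1/23)*(1/56) = 1/1288 ≈ 0.00077640)
S(s) = 1 (S(s) = (-4 + s)/(-4 + s) = 1)
(S(-5)*12)*(-I) = (1*12)*(-1*1/1288) = 12*(-1/1288) = -3/322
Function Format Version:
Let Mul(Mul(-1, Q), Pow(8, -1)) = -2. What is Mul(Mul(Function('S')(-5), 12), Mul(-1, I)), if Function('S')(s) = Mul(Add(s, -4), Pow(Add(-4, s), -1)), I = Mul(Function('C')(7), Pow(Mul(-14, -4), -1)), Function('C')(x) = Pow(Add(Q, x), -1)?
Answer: Rational(-3, 322) ≈ -0.0093168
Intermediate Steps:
Q = 16 (Q = Mul(-8, -2) = 16)
Function('C')(x) = Pow(Add(16, x), -1)
I = Rational(1, 1288) (I = Mul(Pow(Add(16, 7), -1), Pow(Mul(-14, -4), -1)) = Mul(Pow(23, -1), Pow(56, -1)) = Mul(Rational(1, 23), Rational(1, 56)) = Rational(1, 1288) ≈ 0.00077640)
Function('S')(s) = 1 (Function('S')(s) = Mul(Add(-4, s), Pow(Add(-4, s), -1)) = 1)
Mul(Mul(Function('S')(-5), 12), Mul(-1, I)) = Mul(Mul(1, 12), Mul(-1, Rational(1, 1288))) = Mul(12, Rational(-1, 1288)) = Rational(-3, 322)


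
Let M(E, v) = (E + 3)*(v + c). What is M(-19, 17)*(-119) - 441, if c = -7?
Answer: 18599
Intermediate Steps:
M(E, v) = (-7 + v)*(3 + E) (M(E, v) = (E + 3)*(v - 7) = (3 + E)*(-7 + v) = (-7 + v)*(3 + E))
M(-19, 17)*(-119) - 441 = (-21 - 7*(-19) + 3*17 - 19*17)*(-119) - 441 = (-21 + 133 + 51 - 323)*(-119) - 441 = -160*(-119) - 441 = 19040 - 441 = 18599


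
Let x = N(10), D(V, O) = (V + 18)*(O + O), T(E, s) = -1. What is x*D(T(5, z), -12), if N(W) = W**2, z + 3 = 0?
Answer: -40800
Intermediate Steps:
z = -3 (z = -3 + 0 = -3)
D(V, O) = 2*O*(18 + V) (D(V, O) = (18 + V)*(2*O) = 2*O*(18 + V))
x = 100 (x = 10**2 = 100)
x*D(T(5, z), -12) = 100*(2*(-12)*(18 - 1)) = 100*(2*(-12)*17) = 100*(-408) = -40800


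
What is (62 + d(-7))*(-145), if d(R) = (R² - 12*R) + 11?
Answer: -29870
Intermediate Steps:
d(R) = 11 + R² - 12*R
(62 + d(-7))*(-145) = (62 + (11 + (-7)² - 12*(-7)))*(-145) = (62 + (11 + 49 + 84))*(-145) = (62 + 144)*(-145) = 206*(-145) = -29870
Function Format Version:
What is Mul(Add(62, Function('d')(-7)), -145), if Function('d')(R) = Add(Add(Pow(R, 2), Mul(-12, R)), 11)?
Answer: -29870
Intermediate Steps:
Function('d')(R) = Add(11, Pow(R, 2), Mul(-12, R))
Mul(Add(62, Function('d')(-7)), -145) = Mul(Add(62, Add(11, Pow(-7, 2), Mul(-12, -7))), -145) = Mul(Add(62, Add(11, 49, 84)), -145) = Mul(Add(62, 144), -145) = Mul(206, -145) = -29870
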